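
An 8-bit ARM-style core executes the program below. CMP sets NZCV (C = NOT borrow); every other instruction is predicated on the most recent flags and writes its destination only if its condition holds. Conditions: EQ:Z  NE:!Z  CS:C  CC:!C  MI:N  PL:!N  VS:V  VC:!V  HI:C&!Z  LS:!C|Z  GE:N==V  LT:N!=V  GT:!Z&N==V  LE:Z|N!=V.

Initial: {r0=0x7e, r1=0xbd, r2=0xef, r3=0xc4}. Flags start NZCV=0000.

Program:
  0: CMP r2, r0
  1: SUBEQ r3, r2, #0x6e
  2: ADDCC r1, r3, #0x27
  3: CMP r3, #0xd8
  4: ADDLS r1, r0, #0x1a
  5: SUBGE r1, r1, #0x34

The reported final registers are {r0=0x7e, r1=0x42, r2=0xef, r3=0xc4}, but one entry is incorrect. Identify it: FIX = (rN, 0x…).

FIX = (r1, 0x98)

0: ✓ CMP  NZCV=0011
1: · SUBEQ
2: · ADDCC
3: ✓ CMP  NZCV=1000
4: ✓ ADDLS  r1←0x98
5: · SUBGE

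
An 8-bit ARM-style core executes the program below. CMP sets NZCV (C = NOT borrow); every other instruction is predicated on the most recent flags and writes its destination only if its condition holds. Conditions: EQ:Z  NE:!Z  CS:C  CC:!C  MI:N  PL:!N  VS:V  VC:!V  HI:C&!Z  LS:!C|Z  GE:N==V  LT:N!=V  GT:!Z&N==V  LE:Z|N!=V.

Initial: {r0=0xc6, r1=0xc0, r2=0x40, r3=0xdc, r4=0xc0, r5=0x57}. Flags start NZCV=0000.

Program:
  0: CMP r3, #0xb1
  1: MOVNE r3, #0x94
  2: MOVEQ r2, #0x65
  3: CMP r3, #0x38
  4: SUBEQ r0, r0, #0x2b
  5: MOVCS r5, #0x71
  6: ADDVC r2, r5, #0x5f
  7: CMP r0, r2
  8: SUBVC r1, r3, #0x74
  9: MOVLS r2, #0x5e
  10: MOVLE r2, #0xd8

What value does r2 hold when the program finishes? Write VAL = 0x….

VAL = 0xd8

[0] flags=0010 → (cmp)
[1] flags=0010 NE?T → r3=0x94
[2] flags=0010 EQ?F → skip
[3] flags=0011 → (cmp)
[4] flags=0011 EQ?F → skip
[5] flags=0011 CS?T → r5=0x71
[6] flags=0011 VC?F → skip
[7] flags=1010 → (cmp)
[8] flags=1010 VC?T → r1=0x20
[9] flags=1010 LS?F → skip
[10] flags=1010 LE?T → r2=0xd8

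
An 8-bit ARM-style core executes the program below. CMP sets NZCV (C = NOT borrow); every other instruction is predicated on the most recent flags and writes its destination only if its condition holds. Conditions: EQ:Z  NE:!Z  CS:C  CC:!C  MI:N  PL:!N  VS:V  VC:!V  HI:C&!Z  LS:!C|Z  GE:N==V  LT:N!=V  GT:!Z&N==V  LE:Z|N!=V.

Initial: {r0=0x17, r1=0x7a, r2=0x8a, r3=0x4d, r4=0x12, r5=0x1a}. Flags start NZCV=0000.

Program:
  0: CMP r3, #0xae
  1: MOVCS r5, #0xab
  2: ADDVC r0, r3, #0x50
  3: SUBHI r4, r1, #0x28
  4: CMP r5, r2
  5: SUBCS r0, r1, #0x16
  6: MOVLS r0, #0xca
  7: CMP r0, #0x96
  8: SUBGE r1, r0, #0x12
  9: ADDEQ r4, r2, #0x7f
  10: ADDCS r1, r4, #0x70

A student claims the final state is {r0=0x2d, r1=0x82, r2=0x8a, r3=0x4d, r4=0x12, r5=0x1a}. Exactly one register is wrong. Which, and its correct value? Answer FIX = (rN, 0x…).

FIX = (r0, 0xca)

0: ✓ CMP  NZCV=1001
1: · MOVCS
2: · ADDVC
3: · SUBHI
4: ✓ CMP  NZCV=1001
5: · SUBCS
6: ✓ MOVLS  r0←0xca
7: ✓ CMP  NZCV=0010
8: ✓ SUBGE  r1←0xb8
9: · ADDEQ
10: ✓ ADDCS  r1←0x82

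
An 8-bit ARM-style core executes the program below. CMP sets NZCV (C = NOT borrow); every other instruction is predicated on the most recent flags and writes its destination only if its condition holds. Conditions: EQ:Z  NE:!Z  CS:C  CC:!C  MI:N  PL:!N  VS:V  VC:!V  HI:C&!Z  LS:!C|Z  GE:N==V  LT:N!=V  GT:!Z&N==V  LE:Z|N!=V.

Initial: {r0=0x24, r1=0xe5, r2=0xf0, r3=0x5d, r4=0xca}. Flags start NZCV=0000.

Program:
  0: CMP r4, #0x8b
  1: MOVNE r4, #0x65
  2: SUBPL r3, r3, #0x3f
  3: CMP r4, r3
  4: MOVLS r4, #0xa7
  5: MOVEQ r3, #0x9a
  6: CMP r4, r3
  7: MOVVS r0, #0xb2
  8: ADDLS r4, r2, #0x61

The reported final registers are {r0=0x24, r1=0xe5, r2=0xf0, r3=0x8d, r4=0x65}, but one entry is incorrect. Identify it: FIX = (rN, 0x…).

FIX = (r3, 0x1e)

[0] flags=0010 → (cmp)
[1] flags=0010 NE?T → r4=0x65
[2] flags=0010 PL?T → r3=0x1e
[3] flags=0010 → (cmp)
[4] flags=0010 LS?F → skip
[5] flags=0010 EQ?F → skip
[6] flags=0010 → (cmp)
[7] flags=0010 VS?F → skip
[8] flags=0010 LS?F → skip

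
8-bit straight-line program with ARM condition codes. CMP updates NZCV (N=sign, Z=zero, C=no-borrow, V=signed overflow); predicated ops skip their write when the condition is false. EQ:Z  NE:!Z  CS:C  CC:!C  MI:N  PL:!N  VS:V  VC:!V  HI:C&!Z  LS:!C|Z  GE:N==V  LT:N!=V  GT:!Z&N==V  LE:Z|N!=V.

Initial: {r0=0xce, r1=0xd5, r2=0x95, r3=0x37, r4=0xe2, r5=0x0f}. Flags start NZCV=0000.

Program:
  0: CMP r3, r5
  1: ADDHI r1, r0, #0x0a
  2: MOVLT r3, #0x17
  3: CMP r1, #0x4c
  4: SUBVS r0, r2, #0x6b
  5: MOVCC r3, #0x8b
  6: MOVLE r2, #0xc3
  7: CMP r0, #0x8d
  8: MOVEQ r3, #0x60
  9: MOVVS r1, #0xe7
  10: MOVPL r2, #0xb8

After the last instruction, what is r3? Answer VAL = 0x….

[0] flags=0010 → (cmp)
[1] flags=0010 HI?T → r1=0xd8
[2] flags=0010 LT?F → skip
[3] flags=1010 → (cmp)
[4] flags=1010 VS?F → skip
[5] flags=1010 CC?F → skip
[6] flags=1010 LE?T → r2=0xc3
[7] flags=0010 → (cmp)
[8] flags=0010 EQ?F → skip
[9] flags=0010 VS?F → skip
[10] flags=0010 PL?T → r2=0xb8

VAL = 0x37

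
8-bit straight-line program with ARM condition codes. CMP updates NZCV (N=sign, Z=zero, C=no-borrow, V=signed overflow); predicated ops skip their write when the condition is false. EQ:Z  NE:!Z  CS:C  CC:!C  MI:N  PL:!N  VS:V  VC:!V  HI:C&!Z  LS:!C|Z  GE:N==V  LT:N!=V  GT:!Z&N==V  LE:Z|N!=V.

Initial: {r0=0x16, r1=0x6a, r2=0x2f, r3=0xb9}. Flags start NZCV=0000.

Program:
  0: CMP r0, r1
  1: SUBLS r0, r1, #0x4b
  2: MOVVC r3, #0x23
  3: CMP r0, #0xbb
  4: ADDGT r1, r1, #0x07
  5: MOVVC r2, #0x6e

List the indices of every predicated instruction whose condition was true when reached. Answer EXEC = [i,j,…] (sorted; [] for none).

[0] flags=1000 → (cmp)
[1] flags=1000 LS?T → r0=0x1f
[2] flags=1000 VC?T → r3=0x23
[3] flags=0000 → (cmp)
[4] flags=0000 GT?T → r1=0x71
[5] flags=0000 VC?T → r2=0x6e

EXEC = [1,2,4,5]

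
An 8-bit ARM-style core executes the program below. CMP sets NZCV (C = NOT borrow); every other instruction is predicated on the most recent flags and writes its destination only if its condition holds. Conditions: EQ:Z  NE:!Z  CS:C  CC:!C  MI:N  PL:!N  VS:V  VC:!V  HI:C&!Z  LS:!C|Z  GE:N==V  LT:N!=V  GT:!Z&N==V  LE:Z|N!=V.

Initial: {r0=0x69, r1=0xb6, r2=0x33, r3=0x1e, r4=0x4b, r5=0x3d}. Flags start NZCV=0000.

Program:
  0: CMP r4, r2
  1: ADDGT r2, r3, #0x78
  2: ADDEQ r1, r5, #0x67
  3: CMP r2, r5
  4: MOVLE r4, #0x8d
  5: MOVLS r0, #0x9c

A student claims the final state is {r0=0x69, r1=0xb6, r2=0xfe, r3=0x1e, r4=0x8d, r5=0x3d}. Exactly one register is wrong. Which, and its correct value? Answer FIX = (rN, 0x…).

[0] flags=0010 → (cmp)
[1] flags=0010 GT?T → r2=0x96
[2] flags=0010 EQ?F → skip
[3] flags=0011 → (cmp)
[4] flags=0011 LE?T → r4=0x8d
[5] flags=0011 LS?F → skip

FIX = (r2, 0x96)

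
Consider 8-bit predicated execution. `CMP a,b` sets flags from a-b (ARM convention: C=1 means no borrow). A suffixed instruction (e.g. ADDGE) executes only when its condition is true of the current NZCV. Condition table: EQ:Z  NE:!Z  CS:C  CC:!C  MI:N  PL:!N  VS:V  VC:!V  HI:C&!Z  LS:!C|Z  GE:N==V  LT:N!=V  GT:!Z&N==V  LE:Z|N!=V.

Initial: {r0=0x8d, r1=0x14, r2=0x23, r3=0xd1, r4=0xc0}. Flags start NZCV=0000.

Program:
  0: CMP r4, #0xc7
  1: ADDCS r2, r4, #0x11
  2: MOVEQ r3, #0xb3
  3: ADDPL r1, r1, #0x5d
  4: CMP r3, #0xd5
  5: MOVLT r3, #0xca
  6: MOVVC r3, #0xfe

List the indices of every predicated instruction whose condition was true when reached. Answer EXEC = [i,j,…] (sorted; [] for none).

EXEC = [5,6]

0: ✓ CMP  NZCV=1000
1: · ADDCS
2: · MOVEQ
3: · ADDPL
4: ✓ CMP  NZCV=1000
5: ✓ MOVLT  r3←0xca
6: ✓ MOVVC  r3←0xfe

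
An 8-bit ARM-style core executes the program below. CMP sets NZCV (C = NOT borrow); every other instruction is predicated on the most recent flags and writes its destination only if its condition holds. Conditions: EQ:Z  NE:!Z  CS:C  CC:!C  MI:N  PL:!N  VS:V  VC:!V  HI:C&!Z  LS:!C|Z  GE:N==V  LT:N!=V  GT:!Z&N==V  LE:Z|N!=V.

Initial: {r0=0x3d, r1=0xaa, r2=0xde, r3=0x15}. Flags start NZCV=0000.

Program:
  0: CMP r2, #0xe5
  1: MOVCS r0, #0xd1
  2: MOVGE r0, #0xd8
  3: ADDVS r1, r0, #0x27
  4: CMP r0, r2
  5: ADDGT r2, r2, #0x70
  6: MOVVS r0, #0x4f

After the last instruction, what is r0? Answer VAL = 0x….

0: ✓ CMP  NZCV=1000
1: · MOVCS
2: · MOVGE
3: · ADDVS
4: ✓ CMP  NZCV=0000
5: ✓ ADDGT  r2←0x4e
6: · MOVVS

VAL = 0x3d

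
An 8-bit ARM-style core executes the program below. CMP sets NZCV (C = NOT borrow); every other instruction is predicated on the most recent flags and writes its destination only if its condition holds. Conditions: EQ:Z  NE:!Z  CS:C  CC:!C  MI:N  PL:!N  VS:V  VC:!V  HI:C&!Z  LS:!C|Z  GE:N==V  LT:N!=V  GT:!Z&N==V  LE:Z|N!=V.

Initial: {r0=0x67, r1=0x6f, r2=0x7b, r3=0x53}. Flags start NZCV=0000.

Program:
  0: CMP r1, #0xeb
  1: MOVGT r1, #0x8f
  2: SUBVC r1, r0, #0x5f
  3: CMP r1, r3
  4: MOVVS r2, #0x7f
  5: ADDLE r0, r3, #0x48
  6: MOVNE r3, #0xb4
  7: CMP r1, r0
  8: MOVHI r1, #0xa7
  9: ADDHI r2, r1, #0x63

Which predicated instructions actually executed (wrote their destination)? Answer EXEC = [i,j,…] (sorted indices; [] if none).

[0] flags=1001 → (cmp)
[1] flags=1001 GT?T → r1=0x8f
[2] flags=1001 VC?F → skip
[3] flags=0011 → (cmp)
[4] flags=0011 VS?T → r2=0x7f
[5] flags=0011 LE?T → r0=0x9b
[6] flags=0011 NE?T → r3=0xb4
[7] flags=1000 → (cmp)
[8] flags=1000 HI?F → skip
[9] flags=1000 HI?F → skip

EXEC = [1,4,5,6]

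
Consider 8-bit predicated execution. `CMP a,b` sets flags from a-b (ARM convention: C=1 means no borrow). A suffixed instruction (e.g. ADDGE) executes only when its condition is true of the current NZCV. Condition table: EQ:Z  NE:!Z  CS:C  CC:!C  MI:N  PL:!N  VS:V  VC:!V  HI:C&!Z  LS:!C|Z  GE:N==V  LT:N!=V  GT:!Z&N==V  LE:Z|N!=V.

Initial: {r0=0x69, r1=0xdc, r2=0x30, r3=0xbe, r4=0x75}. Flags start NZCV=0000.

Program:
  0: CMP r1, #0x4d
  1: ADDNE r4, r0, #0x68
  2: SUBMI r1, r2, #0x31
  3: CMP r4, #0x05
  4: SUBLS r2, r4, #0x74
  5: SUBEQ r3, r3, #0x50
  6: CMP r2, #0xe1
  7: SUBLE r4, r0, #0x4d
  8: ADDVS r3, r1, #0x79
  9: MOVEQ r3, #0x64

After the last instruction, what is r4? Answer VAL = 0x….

[0] flags=1010 → (cmp)
[1] flags=1010 NE?T → r4=0xd1
[2] flags=1010 MI?T → r1=0xff
[3] flags=1010 → (cmp)
[4] flags=1010 LS?F → skip
[5] flags=1010 EQ?F → skip
[6] flags=0000 → (cmp)
[7] flags=0000 LE?F → skip
[8] flags=0000 VS?F → skip
[9] flags=0000 EQ?F → skip

VAL = 0xd1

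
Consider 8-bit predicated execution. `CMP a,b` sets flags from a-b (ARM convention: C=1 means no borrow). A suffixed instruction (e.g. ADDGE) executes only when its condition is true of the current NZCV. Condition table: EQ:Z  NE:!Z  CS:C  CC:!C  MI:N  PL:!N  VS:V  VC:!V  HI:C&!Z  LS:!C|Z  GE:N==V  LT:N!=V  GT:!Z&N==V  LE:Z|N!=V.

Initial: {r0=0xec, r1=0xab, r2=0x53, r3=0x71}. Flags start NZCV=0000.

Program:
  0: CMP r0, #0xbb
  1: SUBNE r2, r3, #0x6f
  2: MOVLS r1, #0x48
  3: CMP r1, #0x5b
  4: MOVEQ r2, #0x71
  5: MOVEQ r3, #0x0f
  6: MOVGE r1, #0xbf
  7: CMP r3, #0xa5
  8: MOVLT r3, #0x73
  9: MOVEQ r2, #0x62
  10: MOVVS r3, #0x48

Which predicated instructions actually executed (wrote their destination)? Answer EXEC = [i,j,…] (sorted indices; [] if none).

0: ✓ CMP  NZCV=0010
1: ✓ SUBNE  r2←0x02
2: · MOVLS
3: ✓ CMP  NZCV=0011
4: · MOVEQ
5: · MOVEQ
6: · MOVGE
7: ✓ CMP  NZCV=1001
8: · MOVLT
9: · MOVEQ
10: ✓ MOVVS  r3←0x48

EXEC = [1,10]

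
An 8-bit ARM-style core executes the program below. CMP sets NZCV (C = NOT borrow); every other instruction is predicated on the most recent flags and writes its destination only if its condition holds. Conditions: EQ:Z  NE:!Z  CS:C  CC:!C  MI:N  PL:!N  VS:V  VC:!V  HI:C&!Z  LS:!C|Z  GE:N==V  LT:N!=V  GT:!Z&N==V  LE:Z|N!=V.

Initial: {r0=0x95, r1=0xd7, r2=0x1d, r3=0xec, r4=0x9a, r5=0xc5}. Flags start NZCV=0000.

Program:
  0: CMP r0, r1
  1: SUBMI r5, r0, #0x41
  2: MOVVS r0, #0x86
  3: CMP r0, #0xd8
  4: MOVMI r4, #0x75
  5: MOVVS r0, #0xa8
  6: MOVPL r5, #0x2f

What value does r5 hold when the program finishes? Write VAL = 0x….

[0] flags=1000 → (cmp)
[1] flags=1000 MI?T → r5=0x54
[2] flags=1000 VS?F → skip
[3] flags=1000 → (cmp)
[4] flags=1000 MI?T → r4=0x75
[5] flags=1000 VS?F → skip
[6] flags=1000 PL?F → skip

VAL = 0x54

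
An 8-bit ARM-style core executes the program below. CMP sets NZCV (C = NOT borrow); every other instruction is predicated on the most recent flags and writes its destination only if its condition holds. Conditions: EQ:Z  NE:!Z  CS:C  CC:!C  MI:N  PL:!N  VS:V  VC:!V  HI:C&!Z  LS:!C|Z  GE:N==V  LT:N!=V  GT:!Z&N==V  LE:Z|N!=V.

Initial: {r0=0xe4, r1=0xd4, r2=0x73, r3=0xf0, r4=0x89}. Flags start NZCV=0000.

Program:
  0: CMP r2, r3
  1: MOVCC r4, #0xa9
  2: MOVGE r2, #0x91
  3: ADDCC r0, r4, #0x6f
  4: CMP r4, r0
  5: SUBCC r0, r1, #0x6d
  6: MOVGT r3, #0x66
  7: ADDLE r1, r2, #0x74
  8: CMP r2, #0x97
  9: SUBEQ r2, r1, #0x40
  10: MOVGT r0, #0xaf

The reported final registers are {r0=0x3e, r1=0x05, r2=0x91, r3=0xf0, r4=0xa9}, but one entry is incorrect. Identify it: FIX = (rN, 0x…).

0: ✓ CMP  NZCV=1001
1: ✓ MOVCC  r4←0xa9
2: ✓ MOVGE  r2←0x91
3: ✓ ADDCC  r0←0x18
4: ✓ CMP  NZCV=1010
5: · SUBCC
6: · MOVGT
7: ✓ ADDLE  r1←0x05
8: ✓ CMP  NZCV=1000
9: · SUBEQ
10: · MOVGT

FIX = (r0, 0x18)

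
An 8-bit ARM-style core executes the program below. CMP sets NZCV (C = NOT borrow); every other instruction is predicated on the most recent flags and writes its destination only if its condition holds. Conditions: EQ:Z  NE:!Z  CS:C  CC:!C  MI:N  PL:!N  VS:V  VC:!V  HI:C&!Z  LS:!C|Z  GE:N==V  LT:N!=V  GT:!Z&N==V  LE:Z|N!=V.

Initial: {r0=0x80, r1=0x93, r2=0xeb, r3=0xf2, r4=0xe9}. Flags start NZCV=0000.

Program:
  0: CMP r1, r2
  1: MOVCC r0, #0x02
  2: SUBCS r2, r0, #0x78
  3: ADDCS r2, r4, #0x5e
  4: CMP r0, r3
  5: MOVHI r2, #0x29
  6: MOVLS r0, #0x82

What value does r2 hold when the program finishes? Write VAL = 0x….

VAL = 0xeb

0: ✓ CMP  NZCV=1000
1: ✓ MOVCC  r0←0x02
2: · SUBCS
3: · ADDCS
4: ✓ CMP  NZCV=0000
5: · MOVHI
6: ✓ MOVLS  r0←0x82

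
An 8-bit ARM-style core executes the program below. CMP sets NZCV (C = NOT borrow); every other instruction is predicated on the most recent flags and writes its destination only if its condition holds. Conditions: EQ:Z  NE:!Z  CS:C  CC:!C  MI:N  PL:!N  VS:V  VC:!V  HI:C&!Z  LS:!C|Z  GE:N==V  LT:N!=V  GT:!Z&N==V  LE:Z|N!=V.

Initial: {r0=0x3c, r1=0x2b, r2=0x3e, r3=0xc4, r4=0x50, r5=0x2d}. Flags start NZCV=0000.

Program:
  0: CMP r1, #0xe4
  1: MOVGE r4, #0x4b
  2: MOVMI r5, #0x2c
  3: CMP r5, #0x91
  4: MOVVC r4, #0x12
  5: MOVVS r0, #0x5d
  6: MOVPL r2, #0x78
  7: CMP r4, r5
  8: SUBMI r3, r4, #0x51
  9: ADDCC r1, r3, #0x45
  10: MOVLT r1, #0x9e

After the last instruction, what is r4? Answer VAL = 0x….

0: ✓ CMP  NZCV=0000
1: ✓ MOVGE  r4←0x4b
2: · MOVMI
3: ✓ CMP  NZCV=1001
4: · MOVVC
5: ✓ MOVVS  r0←0x5d
6: · MOVPL
7: ✓ CMP  NZCV=0010
8: · SUBMI
9: · ADDCC
10: · MOVLT

VAL = 0x4b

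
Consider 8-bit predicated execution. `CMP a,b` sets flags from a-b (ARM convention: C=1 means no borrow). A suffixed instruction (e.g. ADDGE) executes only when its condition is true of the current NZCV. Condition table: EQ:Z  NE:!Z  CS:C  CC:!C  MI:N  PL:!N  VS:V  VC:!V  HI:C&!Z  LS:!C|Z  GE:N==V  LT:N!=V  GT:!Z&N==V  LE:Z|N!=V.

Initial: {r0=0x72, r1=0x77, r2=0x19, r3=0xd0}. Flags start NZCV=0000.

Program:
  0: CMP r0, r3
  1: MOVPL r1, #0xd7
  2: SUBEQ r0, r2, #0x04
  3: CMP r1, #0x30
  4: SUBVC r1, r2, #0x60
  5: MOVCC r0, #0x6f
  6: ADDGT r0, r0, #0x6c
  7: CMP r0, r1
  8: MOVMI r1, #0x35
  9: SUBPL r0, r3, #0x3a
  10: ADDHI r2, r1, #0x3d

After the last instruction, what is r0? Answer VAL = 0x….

[0] flags=1001 → (cmp)
[1] flags=1001 PL?F → skip
[2] flags=1001 EQ?F → skip
[3] flags=0010 → (cmp)
[4] flags=0010 VC?T → r1=0xb9
[5] flags=0010 CC?F → skip
[6] flags=0010 GT?T → r0=0xde
[7] flags=0010 → (cmp)
[8] flags=0010 MI?F → skip
[9] flags=0010 PL?T → r0=0x96
[10] flags=0010 HI?T → r2=0xf6

VAL = 0x96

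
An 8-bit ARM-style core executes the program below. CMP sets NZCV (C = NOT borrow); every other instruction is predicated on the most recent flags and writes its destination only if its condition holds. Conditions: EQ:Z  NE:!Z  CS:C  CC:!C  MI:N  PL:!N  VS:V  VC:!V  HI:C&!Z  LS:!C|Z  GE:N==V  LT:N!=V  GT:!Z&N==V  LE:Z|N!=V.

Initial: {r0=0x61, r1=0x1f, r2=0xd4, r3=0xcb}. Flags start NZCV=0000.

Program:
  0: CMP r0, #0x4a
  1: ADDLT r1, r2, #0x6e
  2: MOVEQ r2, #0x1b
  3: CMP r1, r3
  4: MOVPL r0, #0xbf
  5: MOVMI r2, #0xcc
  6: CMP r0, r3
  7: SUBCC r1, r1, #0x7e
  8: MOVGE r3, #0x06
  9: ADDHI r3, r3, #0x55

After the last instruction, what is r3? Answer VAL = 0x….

VAL = 0xcb

0: ✓ CMP  NZCV=0010
1: · ADDLT
2: · MOVEQ
3: ✓ CMP  NZCV=0000
4: ✓ MOVPL  r0←0xbf
5: · MOVMI
6: ✓ CMP  NZCV=1000
7: ✓ SUBCC  r1←0xa1
8: · MOVGE
9: · ADDHI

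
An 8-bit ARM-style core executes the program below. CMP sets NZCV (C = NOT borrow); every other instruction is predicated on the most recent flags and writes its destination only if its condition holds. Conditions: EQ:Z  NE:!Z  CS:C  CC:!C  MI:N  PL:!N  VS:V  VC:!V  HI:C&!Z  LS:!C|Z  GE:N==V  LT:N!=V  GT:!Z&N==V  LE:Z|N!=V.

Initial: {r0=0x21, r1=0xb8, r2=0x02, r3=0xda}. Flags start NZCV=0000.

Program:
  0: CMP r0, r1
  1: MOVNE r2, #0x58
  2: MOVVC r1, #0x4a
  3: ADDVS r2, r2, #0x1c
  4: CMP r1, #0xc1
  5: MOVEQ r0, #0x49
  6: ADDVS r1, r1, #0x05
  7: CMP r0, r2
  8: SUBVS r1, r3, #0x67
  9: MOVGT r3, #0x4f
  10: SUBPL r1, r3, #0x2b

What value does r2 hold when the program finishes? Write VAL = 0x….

[0] flags=0000 → (cmp)
[1] flags=0000 NE?T → r2=0x58
[2] flags=0000 VC?T → r1=0x4a
[3] flags=0000 VS?F → skip
[4] flags=1001 → (cmp)
[5] flags=1001 EQ?F → skip
[6] flags=1001 VS?T → r1=0x4f
[7] flags=1000 → (cmp)
[8] flags=1000 VS?F → skip
[9] flags=1000 GT?F → skip
[10] flags=1000 PL?F → skip

VAL = 0x58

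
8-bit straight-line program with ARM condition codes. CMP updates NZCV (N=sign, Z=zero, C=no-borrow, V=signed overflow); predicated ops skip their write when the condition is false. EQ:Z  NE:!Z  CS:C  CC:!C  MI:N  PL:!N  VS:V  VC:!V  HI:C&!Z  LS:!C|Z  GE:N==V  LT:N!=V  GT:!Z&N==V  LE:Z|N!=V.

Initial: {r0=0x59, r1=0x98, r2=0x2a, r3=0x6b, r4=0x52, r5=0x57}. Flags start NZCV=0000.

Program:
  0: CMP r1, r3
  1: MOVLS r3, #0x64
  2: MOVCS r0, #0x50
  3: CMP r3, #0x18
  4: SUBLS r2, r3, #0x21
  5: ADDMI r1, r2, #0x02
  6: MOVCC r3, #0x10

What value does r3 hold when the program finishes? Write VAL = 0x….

VAL = 0x6b

0: ✓ CMP  NZCV=0011
1: · MOVLS
2: ✓ MOVCS  r0←0x50
3: ✓ CMP  NZCV=0010
4: · SUBLS
5: · ADDMI
6: · MOVCC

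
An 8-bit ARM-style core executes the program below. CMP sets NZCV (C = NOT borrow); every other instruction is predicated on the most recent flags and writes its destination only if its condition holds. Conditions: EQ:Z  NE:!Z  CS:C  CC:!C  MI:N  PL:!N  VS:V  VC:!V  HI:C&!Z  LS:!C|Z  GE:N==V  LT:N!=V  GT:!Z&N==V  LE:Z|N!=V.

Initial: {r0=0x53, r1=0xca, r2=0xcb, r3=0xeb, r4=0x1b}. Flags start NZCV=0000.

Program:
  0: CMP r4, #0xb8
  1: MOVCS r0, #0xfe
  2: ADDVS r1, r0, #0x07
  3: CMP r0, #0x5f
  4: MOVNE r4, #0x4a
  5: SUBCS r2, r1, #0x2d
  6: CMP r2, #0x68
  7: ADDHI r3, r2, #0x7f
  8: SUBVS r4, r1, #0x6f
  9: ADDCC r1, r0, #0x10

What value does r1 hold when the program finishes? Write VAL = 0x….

0: ✓ CMP  NZCV=0000
1: · MOVCS
2: · ADDVS
3: ✓ CMP  NZCV=1000
4: ✓ MOVNE  r4←0x4a
5: · SUBCS
6: ✓ CMP  NZCV=0011
7: ✓ ADDHI  r3←0x4a
8: ✓ SUBVS  r4←0x5b
9: · ADDCC

VAL = 0xca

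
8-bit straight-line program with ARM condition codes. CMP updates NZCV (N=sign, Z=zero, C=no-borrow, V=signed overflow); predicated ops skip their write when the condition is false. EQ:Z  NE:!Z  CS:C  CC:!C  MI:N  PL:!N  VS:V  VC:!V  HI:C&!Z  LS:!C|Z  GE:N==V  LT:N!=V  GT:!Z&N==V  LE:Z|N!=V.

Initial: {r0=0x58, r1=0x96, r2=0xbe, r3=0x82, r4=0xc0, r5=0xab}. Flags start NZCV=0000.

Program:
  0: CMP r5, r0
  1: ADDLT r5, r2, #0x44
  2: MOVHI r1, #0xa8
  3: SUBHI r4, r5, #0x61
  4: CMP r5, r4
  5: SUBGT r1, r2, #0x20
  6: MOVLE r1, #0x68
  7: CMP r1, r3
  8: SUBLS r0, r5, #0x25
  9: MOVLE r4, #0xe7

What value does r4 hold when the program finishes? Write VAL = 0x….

0: ✓ CMP  NZCV=0011
1: ✓ ADDLT  r5←0x02
2: ✓ MOVHI  r1←0xa8
3: ✓ SUBHI  r4←0xa1
4: ✓ CMP  NZCV=0000
5: ✓ SUBGT  r1←0x9e
6: · MOVLE
7: ✓ CMP  NZCV=0010
8: · SUBLS
9: · MOVLE

VAL = 0xa1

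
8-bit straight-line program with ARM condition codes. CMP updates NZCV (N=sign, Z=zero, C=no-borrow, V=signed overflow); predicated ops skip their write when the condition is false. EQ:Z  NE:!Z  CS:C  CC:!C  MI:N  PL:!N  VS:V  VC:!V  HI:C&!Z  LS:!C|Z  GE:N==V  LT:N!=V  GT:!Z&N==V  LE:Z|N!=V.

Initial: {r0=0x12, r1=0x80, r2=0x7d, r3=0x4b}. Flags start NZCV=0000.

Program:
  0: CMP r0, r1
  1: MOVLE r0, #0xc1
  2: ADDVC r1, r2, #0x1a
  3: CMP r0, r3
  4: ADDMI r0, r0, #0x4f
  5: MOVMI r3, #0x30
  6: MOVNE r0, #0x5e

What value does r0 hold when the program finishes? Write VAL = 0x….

VAL = 0x5e

[0] flags=1001 → (cmp)
[1] flags=1001 LE?F → skip
[2] flags=1001 VC?F → skip
[3] flags=1000 → (cmp)
[4] flags=1000 MI?T → r0=0x61
[5] flags=1000 MI?T → r3=0x30
[6] flags=1000 NE?T → r0=0x5e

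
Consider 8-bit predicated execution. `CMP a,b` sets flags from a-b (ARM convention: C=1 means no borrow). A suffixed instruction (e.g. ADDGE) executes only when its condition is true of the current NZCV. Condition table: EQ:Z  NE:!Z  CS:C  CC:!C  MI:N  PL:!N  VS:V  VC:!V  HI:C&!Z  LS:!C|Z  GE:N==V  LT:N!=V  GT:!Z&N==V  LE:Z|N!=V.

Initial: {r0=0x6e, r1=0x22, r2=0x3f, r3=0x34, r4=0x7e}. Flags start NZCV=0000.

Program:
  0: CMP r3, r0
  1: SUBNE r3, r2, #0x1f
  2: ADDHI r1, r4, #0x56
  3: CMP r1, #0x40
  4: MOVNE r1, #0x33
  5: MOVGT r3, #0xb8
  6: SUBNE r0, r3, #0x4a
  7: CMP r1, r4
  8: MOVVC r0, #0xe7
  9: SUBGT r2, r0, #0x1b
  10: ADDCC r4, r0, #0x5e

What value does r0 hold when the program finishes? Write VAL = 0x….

VAL = 0xe7

[0] flags=1000 → (cmp)
[1] flags=1000 NE?T → r3=0x20
[2] flags=1000 HI?F → skip
[3] flags=1000 → (cmp)
[4] flags=1000 NE?T → r1=0x33
[5] flags=1000 GT?F → skip
[6] flags=1000 NE?T → r0=0xd6
[7] flags=1000 → (cmp)
[8] flags=1000 VC?T → r0=0xe7
[9] flags=1000 GT?F → skip
[10] flags=1000 CC?T → r4=0x45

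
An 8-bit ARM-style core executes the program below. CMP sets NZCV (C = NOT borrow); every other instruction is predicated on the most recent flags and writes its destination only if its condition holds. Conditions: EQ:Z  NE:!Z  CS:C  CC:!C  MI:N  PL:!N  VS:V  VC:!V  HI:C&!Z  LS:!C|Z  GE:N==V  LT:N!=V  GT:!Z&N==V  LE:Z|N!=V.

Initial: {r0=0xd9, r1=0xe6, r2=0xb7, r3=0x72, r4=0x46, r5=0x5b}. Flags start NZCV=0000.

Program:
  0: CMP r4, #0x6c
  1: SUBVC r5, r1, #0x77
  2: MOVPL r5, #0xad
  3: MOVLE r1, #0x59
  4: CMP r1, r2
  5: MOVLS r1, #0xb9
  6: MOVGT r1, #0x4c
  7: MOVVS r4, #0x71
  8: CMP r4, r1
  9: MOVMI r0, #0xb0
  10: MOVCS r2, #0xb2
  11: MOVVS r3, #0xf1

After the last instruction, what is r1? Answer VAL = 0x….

VAL = 0x4c

0: ✓ CMP  NZCV=1000
1: ✓ SUBVC  r5←0x6f
2: · MOVPL
3: ✓ MOVLE  r1←0x59
4: ✓ CMP  NZCV=1001
5: ✓ MOVLS  r1←0xb9
6: ✓ MOVGT  r1←0x4c
7: ✓ MOVVS  r4←0x71
8: ✓ CMP  NZCV=0010
9: · MOVMI
10: ✓ MOVCS  r2←0xb2
11: · MOVVS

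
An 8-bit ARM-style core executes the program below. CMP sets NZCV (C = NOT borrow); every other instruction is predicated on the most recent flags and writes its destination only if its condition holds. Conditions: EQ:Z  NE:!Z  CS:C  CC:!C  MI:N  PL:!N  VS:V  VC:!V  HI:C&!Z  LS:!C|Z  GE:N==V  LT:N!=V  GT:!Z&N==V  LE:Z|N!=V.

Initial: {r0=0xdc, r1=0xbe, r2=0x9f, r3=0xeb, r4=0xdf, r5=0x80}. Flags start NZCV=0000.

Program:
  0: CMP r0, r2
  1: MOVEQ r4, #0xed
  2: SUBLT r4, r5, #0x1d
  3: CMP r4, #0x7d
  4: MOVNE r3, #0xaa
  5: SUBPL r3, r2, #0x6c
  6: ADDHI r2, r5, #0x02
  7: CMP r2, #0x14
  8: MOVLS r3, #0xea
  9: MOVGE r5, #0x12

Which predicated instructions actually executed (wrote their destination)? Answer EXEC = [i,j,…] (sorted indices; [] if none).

EXEC = [4,5,6]

0: ✓ CMP  NZCV=0010
1: · MOVEQ
2: · SUBLT
3: ✓ CMP  NZCV=0011
4: ✓ MOVNE  r3←0xaa
5: ✓ SUBPL  r3←0x33
6: ✓ ADDHI  r2←0x82
7: ✓ CMP  NZCV=0011
8: · MOVLS
9: · MOVGE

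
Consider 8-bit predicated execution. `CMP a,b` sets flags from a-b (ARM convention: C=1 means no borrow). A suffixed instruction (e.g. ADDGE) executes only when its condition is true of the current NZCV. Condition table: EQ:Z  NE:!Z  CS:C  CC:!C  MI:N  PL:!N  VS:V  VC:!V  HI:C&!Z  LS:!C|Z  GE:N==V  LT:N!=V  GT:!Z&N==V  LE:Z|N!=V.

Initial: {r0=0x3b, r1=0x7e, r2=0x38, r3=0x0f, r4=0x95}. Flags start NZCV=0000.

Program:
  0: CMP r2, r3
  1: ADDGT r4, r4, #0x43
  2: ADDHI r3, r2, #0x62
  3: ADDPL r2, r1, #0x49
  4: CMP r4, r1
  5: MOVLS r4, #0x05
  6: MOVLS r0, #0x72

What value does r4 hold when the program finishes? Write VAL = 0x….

VAL = 0xd8

[0] flags=0010 → (cmp)
[1] flags=0010 GT?T → r4=0xd8
[2] flags=0010 HI?T → r3=0x9a
[3] flags=0010 PL?T → r2=0xc7
[4] flags=0011 → (cmp)
[5] flags=0011 LS?F → skip
[6] flags=0011 LS?F → skip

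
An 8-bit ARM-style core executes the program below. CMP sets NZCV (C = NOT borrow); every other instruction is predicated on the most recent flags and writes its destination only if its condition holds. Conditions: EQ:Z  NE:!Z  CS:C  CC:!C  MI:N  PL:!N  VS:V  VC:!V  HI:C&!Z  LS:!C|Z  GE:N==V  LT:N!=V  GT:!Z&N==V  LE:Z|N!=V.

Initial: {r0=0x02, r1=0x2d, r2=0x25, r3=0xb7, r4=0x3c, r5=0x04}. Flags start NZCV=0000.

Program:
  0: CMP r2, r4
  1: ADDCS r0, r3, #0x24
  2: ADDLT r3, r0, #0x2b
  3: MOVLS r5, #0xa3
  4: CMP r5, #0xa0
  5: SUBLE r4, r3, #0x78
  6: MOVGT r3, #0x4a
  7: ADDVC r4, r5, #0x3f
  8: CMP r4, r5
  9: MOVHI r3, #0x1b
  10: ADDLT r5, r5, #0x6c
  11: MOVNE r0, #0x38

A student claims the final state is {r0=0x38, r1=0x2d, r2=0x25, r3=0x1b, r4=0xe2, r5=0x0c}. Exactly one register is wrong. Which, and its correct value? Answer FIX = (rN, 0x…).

FIX = (r5, 0xa3)

[0] flags=1000 → (cmp)
[1] flags=1000 CS?F → skip
[2] flags=1000 LT?T → r3=0x2d
[3] flags=1000 LS?T → r5=0xa3
[4] flags=0010 → (cmp)
[5] flags=0010 LE?F → skip
[6] flags=0010 GT?T → r3=0x4a
[7] flags=0010 VC?T → r4=0xe2
[8] flags=0010 → (cmp)
[9] flags=0010 HI?T → r3=0x1b
[10] flags=0010 LT?F → skip
[11] flags=0010 NE?T → r0=0x38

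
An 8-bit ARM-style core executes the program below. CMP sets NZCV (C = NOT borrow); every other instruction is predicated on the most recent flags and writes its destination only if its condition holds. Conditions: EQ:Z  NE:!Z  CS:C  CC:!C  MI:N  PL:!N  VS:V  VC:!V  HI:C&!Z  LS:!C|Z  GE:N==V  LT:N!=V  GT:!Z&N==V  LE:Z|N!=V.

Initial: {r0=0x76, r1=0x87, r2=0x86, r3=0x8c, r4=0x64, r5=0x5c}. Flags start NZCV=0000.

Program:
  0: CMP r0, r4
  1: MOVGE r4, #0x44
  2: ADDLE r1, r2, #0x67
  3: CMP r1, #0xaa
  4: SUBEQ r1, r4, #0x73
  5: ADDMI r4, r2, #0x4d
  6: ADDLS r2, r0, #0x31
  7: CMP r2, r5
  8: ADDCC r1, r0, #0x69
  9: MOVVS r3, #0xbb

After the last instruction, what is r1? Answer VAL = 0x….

VAL = 0x87

0: ✓ CMP  NZCV=0010
1: ✓ MOVGE  r4←0x44
2: · ADDLE
3: ✓ CMP  NZCV=1000
4: · SUBEQ
5: ✓ ADDMI  r4←0xd3
6: ✓ ADDLS  r2←0xa7
7: ✓ CMP  NZCV=0011
8: · ADDCC
9: ✓ MOVVS  r3←0xbb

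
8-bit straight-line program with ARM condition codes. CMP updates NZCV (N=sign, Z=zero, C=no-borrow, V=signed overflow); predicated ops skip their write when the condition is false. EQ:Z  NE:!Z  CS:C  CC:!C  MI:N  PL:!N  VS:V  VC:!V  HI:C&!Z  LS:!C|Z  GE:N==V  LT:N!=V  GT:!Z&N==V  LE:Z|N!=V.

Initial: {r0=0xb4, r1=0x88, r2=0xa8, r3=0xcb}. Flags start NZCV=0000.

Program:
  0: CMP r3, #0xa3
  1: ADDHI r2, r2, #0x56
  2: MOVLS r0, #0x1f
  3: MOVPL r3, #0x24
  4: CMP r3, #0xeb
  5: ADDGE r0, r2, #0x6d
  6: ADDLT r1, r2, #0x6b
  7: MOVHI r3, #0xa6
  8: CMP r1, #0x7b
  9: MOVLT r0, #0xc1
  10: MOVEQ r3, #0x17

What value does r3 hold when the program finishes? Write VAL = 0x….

0: ✓ CMP  NZCV=0010
1: ✓ ADDHI  r2←0xfe
2: · MOVLS
3: ✓ MOVPL  r3←0x24
4: ✓ CMP  NZCV=0000
5: ✓ ADDGE  r0←0x6b
6: · ADDLT
7: · MOVHI
8: ✓ CMP  NZCV=0011
9: ✓ MOVLT  r0←0xc1
10: · MOVEQ

VAL = 0x24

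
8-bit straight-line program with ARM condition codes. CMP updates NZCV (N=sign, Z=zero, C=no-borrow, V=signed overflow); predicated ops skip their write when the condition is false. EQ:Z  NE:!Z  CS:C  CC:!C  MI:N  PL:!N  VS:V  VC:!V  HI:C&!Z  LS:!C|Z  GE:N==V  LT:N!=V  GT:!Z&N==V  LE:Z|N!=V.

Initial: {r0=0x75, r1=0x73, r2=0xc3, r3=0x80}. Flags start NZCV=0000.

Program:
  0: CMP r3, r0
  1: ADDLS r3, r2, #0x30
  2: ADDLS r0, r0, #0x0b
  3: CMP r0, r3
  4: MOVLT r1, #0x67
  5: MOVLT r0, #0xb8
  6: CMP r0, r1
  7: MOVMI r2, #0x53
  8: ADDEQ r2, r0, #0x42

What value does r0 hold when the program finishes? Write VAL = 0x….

0: ✓ CMP  NZCV=0011
1: · ADDLS
2: · ADDLS
3: ✓ CMP  NZCV=1001
4: · MOVLT
5: · MOVLT
6: ✓ CMP  NZCV=0010
7: · MOVMI
8: · ADDEQ

VAL = 0x75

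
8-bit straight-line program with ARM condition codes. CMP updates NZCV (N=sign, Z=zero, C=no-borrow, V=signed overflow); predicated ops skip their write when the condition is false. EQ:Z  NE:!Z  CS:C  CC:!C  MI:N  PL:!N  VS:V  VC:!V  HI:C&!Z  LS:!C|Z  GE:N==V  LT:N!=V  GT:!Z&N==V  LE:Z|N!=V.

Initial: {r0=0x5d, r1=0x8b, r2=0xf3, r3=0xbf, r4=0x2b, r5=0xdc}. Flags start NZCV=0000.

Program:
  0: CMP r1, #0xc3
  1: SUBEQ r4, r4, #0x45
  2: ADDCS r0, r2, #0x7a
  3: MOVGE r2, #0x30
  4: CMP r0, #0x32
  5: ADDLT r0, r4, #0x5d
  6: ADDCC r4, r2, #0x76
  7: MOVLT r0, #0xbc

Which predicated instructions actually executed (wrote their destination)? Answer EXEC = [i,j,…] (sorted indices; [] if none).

EXEC = []

[0] flags=1000 → (cmp)
[1] flags=1000 EQ?F → skip
[2] flags=1000 CS?F → skip
[3] flags=1000 GE?F → skip
[4] flags=0010 → (cmp)
[5] flags=0010 LT?F → skip
[6] flags=0010 CC?F → skip
[7] flags=0010 LT?F → skip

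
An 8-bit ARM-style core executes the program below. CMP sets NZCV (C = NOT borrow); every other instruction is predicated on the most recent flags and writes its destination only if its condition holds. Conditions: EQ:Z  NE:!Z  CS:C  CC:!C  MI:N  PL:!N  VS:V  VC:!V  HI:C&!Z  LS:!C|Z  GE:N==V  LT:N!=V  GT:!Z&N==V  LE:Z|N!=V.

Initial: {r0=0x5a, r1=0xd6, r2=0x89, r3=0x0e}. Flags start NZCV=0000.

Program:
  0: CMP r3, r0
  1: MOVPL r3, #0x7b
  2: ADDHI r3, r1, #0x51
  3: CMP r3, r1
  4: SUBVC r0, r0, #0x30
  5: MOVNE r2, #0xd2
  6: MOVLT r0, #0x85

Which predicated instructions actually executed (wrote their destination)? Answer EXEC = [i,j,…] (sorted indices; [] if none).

EXEC = [4,5]

[0] flags=1000 → (cmp)
[1] flags=1000 PL?F → skip
[2] flags=1000 HI?F → skip
[3] flags=0000 → (cmp)
[4] flags=0000 VC?T → r0=0x2a
[5] flags=0000 NE?T → r2=0xd2
[6] flags=0000 LT?F → skip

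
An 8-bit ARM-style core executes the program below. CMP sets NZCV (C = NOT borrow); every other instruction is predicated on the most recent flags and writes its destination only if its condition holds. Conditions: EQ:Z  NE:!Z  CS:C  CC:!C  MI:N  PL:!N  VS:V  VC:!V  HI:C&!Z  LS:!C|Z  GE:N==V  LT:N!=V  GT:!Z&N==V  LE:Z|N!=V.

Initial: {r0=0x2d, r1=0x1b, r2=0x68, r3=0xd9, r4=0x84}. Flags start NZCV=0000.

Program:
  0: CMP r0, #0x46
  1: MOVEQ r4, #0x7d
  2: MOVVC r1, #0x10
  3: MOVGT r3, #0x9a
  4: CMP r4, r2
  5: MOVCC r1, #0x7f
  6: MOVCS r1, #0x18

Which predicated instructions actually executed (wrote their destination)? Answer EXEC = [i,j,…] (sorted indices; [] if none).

EXEC = [2,6]

0: ✓ CMP  NZCV=1000
1: · MOVEQ
2: ✓ MOVVC  r1←0x10
3: · MOVGT
4: ✓ CMP  NZCV=0011
5: · MOVCC
6: ✓ MOVCS  r1←0x18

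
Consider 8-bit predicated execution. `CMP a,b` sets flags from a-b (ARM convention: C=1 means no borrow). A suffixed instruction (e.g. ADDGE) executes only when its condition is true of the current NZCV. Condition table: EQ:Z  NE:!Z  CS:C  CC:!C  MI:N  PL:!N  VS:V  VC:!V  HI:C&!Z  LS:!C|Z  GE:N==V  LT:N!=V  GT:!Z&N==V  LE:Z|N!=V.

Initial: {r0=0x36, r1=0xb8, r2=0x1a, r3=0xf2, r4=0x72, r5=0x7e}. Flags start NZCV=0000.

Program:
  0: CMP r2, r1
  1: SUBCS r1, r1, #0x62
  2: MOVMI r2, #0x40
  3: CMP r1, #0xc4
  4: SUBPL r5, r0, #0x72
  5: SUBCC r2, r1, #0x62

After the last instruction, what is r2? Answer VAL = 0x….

0: ✓ CMP  NZCV=0000
1: · SUBCS
2: · MOVMI
3: ✓ CMP  NZCV=1000
4: · SUBPL
5: ✓ SUBCC  r2←0x56

VAL = 0x56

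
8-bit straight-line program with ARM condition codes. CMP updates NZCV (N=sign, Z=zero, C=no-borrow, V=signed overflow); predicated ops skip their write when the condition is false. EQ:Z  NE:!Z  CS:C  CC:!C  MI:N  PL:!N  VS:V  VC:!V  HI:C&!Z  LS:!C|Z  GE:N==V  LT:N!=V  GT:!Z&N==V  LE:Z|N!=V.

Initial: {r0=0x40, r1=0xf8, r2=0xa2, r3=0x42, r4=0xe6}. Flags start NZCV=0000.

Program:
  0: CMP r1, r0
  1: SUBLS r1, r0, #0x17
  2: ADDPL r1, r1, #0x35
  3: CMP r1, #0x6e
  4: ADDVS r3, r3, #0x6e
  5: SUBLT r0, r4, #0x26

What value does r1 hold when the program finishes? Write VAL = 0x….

VAL = 0xf8

[0] flags=1010 → (cmp)
[1] flags=1010 LS?F → skip
[2] flags=1010 PL?F → skip
[3] flags=1010 → (cmp)
[4] flags=1010 VS?F → skip
[5] flags=1010 LT?T → r0=0xc0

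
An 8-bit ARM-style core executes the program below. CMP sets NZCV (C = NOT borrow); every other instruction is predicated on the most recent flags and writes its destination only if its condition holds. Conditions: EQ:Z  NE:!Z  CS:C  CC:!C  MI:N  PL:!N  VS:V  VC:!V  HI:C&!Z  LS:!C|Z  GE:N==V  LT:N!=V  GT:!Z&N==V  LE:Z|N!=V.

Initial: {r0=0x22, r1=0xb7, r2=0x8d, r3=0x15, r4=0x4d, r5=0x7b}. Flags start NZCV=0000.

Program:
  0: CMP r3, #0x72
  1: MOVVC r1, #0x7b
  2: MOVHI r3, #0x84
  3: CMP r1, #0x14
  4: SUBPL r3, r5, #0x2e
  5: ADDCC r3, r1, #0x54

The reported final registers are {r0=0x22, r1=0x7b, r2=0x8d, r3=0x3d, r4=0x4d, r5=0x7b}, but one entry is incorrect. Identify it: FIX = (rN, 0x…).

[0] flags=1000 → (cmp)
[1] flags=1000 VC?T → r1=0x7b
[2] flags=1000 HI?F → skip
[3] flags=0010 → (cmp)
[4] flags=0010 PL?T → r3=0x4d
[5] flags=0010 CC?F → skip

FIX = (r3, 0x4d)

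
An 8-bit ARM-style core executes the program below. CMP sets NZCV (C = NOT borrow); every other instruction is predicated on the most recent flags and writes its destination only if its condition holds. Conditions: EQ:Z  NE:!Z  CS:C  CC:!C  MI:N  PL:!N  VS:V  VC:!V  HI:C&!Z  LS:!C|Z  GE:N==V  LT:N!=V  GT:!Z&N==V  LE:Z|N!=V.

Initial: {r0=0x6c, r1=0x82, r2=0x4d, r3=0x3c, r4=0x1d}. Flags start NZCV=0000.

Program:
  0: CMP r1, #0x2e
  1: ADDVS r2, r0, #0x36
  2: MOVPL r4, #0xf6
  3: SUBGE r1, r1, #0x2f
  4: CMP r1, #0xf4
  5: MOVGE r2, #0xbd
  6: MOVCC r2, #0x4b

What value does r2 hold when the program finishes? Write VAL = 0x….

VAL = 0x4b

[0] flags=0011 → (cmp)
[1] flags=0011 VS?T → r2=0xa2
[2] flags=0011 PL?T → r4=0xf6
[3] flags=0011 GE?F → skip
[4] flags=1000 → (cmp)
[5] flags=1000 GE?F → skip
[6] flags=1000 CC?T → r2=0x4b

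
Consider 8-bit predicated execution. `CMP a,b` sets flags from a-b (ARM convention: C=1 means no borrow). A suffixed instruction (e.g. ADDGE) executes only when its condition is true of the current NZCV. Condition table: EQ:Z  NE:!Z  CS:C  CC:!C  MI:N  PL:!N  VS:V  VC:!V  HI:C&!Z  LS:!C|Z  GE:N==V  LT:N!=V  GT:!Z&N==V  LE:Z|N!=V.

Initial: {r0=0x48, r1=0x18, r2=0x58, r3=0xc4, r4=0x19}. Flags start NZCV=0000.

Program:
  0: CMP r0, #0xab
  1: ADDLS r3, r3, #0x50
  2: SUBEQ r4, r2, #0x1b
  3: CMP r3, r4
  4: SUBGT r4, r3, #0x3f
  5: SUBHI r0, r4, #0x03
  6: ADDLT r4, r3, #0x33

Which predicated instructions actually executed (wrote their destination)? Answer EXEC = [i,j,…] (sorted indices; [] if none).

0: ✓ CMP  NZCV=1001
1: ✓ ADDLS  r3←0x14
2: · SUBEQ
3: ✓ CMP  NZCV=1000
4: · SUBGT
5: · SUBHI
6: ✓ ADDLT  r4←0x47

EXEC = [1,6]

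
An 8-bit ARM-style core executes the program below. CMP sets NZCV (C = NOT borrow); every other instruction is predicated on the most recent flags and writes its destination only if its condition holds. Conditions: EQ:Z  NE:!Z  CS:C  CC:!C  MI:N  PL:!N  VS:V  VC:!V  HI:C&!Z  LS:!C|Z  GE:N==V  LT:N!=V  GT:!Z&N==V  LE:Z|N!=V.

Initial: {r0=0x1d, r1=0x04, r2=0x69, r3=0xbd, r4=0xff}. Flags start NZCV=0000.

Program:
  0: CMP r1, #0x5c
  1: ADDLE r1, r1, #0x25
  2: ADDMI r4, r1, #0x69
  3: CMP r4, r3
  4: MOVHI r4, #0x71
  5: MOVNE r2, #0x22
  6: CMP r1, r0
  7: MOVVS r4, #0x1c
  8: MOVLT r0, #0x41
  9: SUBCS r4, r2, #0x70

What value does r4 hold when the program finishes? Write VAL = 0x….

[0] flags=1000 → (cmp)
[1] flags=1000 LE?T → r1=0x29
[2] flags=1000 MI?T → r4=0x92
[3] flags=1000 → (cmp)
[4] flags=1000 HI?F → skip
[5] flags=1000 NE?T → r2=0x22
[6] flags=0010 → (cmp)
[7] flags=0010 VS?F → skip
[8] flags=0010 LT?F → skip
[9] flags=0010 CS?T → r4=0xb2

VAL = 0xb2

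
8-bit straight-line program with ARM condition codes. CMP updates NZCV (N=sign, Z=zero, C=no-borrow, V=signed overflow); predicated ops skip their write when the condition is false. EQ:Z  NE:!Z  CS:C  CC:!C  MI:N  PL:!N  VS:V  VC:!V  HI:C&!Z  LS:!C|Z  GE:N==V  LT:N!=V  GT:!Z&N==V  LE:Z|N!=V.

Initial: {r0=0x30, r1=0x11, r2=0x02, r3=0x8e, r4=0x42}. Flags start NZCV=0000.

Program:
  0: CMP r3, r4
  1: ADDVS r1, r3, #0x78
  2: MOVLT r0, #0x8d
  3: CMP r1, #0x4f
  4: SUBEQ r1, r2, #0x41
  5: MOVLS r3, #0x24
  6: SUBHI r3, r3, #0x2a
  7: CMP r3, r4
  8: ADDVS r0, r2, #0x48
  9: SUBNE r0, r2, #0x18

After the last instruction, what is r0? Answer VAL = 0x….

VAL = 0xea

0: ✓ CMP  NZCV=0011
1: ✓ ADDVS  r1←0x06
2: ✓ MOVLT  r0←0x8d
3: ✓ CMP  NZCV=1000
4: · SUBEQ
5: ✓ MOVLS  r3←0x24
6: · SUBHI
7: ✓ CMP  NZCV=1000
8: · ADDVS
9: ✓ SUBNE  r0←0xea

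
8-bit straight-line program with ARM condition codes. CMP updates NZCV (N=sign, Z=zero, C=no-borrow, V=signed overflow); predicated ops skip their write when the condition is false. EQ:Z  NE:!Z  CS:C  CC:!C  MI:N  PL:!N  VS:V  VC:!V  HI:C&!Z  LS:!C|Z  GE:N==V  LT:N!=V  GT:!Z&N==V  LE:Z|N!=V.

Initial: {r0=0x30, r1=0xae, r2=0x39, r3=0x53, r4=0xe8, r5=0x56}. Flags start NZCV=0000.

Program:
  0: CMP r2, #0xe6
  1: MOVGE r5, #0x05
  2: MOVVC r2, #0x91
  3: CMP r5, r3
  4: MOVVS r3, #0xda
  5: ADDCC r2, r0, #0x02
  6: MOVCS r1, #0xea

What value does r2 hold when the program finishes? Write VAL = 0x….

VAL = 0x32

0: ✓ CMP  NZCV=0000
1: ✓ MOVGE  r5←0x05
2: ✓ MOVVC  r2←0x91
3: ✓ CMP  NZCV=1000
4: · MOVVS
5: ✓ ADDCC  r2←0x32
6: · MOVCS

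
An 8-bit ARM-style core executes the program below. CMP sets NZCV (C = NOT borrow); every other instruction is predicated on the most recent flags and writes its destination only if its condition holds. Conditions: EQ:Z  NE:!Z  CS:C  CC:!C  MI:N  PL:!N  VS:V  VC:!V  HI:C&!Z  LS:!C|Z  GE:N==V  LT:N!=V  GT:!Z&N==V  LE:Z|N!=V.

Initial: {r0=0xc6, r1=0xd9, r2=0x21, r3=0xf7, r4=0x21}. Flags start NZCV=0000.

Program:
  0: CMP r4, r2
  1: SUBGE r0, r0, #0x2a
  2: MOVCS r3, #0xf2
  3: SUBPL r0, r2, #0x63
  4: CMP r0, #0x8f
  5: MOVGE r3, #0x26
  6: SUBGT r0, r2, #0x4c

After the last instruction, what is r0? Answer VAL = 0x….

[0] flags=0110 → (cmp)
[1] flags=0110 GE?T → r0=0x9c
[2] flags=0110 CS?T → r3=0xf2
[3] flags=0110 PL?T → r0=0xbe
[4] flags=0010 → (cmp)
[5] flags=0010 GE?T → r3=0x26
[6] flags=0010 GT?T → r0=0xd5

VAL = 0xd5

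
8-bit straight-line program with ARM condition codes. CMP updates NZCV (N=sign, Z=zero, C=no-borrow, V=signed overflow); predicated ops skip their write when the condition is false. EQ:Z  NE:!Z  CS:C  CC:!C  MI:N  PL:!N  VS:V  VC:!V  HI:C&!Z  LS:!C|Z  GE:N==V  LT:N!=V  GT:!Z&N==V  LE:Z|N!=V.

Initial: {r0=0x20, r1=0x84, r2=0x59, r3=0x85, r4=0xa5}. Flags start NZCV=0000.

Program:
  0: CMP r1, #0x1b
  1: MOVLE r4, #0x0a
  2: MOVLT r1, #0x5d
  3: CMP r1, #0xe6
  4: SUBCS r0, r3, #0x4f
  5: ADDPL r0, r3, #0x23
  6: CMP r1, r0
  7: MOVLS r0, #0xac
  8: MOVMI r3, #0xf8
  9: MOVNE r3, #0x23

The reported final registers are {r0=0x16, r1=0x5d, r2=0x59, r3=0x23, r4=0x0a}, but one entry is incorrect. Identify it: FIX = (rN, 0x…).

0: ✓ CMP  NZCV=0011
1: ✓ MOVLE  r4←0x0a
2: ✓ MOVLT  r1←0x5d
3: ✓ CMP  NZCV=0000
4: · SUBCS
5: ✓ ADDPL  r0←0xa8
6: ✓ CMP  NZCV=1001
7: ✓ MOVLS  r0←0xac
8: ✓ MOVMI  r3←0xf8
9: ✓ MOVNE  r3←0x23

FIX = (r0, 0xac)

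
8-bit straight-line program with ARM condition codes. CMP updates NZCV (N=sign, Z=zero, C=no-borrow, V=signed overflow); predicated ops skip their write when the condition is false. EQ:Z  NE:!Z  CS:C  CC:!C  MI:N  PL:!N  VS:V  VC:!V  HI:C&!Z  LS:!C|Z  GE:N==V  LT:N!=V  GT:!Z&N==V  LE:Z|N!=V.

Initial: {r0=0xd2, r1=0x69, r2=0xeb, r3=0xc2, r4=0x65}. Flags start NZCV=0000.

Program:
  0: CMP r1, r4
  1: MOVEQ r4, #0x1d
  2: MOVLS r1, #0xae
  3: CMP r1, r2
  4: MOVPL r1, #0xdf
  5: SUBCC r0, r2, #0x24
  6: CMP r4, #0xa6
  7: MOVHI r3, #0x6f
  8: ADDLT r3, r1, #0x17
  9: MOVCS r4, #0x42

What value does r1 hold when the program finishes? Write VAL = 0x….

0: ✓ CMP  NZCV=0010
1: · MOVEQ
2: · MOVLS
3: ✓ CMP  NZCV=0000
4: ✓ MOVPL  r1←0xdf
5: ✓ SUBCC  r0←0xc7
6: ✓ CMP  NZCV=1001
7: · MOVHI
8: · ADDLT
9: · MOVCS

VAL = 0xdf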